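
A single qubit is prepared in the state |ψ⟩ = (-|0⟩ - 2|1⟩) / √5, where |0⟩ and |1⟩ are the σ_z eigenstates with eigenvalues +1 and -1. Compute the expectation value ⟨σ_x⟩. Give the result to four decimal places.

⟨σ_x⟩ = 2 Re(a* b)/(|a|²+|b|²) with a = -1, b = -2.
a* b = 2, so ⟨σ_x⟩ = 4/5.

0.8000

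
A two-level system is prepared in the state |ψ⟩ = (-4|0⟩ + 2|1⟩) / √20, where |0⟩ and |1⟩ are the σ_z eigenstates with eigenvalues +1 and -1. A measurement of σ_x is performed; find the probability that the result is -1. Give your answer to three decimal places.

|-x⟩ = (|0⟩ - |1⟩)/√2, so ⟨-x|ψ⟩ = (-6) / (√2·√20).
P = |-6|² / 40 = 36/40.

0.900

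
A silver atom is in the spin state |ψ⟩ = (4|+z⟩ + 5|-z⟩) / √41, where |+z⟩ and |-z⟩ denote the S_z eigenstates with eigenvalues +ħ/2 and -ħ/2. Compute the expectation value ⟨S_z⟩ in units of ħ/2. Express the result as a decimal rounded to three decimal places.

-0.220

⟨σ_z⟩ = |a|² - |b|² divided by |a|²+|b|², with a, b the |+z⟩, |-z⟩ amplitudes.
= (16 - 25)/41 = -9/41.
⟨S_z⟩ = (ħ/2)·⟨σ_z⟩.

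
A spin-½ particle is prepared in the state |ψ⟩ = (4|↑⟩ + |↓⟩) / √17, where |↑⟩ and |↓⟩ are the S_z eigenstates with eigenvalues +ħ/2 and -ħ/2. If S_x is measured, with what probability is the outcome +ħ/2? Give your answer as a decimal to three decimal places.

0.735

|+x⟩ = (|↑⟩ + |↓⟩)/√2, so ⟨+x|ψ⟩ = (5) / (√2·√17).
P = |5|² / 34 = 25/34.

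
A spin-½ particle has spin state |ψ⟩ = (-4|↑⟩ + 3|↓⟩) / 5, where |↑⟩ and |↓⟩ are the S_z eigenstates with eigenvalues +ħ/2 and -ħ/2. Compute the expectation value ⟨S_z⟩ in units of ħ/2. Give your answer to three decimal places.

⟨σ_z⟩ = |a|² - |b|² divided by |a|²+|b|², with a, b the |↑⟩, |↓⟩ amplitudes.
= (16 - 9)/25 = 7/25.
⟨S_z⟩ = (ħ/2)·⟨σ_z⟩.

0.280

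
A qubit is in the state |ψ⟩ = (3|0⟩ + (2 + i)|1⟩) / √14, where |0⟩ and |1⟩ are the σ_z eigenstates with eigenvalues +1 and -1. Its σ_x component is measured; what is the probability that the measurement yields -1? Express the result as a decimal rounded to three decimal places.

|-x⟩ = (|0⟩ - |1⟩)/√2, so ⟨-x|ψ⟩ = (1 - i) / (√2·√14).
P = |1 - i|² / 28 = 2/28.

0.071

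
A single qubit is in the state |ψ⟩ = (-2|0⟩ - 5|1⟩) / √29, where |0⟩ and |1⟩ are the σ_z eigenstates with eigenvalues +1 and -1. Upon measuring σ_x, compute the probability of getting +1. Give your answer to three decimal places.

|+x⟩ = (|0⟩ + |1⟩)/√2, so ⟨+x|ψ⟩ = (-7) / (√2·√29).
P = |-7|² / 58 = 49/58.

0.845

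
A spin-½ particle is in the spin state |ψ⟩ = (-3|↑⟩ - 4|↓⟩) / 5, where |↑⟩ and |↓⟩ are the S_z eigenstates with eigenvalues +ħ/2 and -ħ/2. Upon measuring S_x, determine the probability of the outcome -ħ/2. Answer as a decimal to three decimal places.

|-x⟩ = (|↑⟩ - |↓⟩)/√2, so ⟨-x|ψ⟩ = (1) / (√2·5).
P = |1|² / 50 = 1/50.

0.020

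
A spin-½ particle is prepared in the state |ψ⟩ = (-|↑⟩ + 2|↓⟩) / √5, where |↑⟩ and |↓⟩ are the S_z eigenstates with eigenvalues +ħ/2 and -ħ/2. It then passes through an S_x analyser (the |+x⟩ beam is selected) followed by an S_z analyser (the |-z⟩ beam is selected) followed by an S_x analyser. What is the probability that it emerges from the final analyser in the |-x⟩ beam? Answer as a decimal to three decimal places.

0.025

First analyser (S_x): P(|+x⟩) = |⟨+x|ψ⟩|² = 1/10.
After stage 1 the state is |+x⟩; P(|-z⟩) = |⟨-z|+x⟩|² = 1/2.
After stage 2 the state is |-z⟩; P(|-x⟩) = |⟨-x|-z⟩|² = 1/2.
Joint probability = 1/10 × 1/2 × 1/2 = 0.025.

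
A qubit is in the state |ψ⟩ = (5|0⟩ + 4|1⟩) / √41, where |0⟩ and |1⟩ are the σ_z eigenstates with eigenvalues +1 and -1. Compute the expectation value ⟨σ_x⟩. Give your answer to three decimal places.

⟨σ_x⟩ = 2 Re(a* b)/(|a|²+|b|²) with a = 5, b = 4.
a* b = 20, so ⟨σ_x⟩ = 40/41.

0.976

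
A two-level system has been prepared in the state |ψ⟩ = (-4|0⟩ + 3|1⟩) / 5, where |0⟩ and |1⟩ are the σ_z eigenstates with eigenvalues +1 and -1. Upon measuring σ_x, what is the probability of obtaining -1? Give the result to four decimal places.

|-x⟩ = (|0⟩ - |1⟩)/√2, so ⟨-x|ψ⟩ = (-7) / (√2·5).
P = |-7|² / 50 = 49/50.

0.9800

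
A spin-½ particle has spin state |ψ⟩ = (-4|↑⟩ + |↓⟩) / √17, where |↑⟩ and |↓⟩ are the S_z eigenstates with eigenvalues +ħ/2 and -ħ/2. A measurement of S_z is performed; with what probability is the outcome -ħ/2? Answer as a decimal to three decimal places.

0.059

The -ħ/2 outcome corresponds to |↓⟩. Its amplitude in |ψ⟩ is 1/√17.
P = |1|² / 17 = 1/17.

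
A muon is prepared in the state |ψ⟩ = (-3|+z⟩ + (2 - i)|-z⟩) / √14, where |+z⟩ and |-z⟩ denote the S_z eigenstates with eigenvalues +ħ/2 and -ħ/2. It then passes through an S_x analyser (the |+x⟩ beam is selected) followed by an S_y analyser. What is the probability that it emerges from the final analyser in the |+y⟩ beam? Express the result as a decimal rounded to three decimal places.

First analyser (S_x): P(|+x⟩) = |⟨+x|ψ⟩|² = 2/28.
After stage 1 the state is |+x⟩; P(|+y⟩) = |⟨+y|+x⟩|² = 1/2.
Joint probability = 2/28 × 1/2 = 0.036.

0.036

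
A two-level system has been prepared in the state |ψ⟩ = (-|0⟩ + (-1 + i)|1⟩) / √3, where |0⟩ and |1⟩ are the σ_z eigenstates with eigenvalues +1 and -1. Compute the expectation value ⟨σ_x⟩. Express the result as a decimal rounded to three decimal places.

0.667

⟨σ_x⟩ = 2 Re(a* b)/(|a|²+|b|²) with a = -1, b = (-1 + i).
a* b = (1 - i), so ⟨σ_x⟩ = 2/3.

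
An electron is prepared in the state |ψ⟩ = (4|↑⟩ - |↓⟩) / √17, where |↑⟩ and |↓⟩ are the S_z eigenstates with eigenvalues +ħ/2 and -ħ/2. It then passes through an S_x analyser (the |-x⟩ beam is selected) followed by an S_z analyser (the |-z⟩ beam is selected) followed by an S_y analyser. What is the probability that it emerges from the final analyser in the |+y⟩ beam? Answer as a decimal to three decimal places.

First analyser (S_x): P(|-x⟩) = |⟨-x|ψ⟩|² = 25/34.
After stage 1 the state is |-x⟩; P(|-z⟩) = |⟨-z|-x⟩|² = 1/2.
After stage 2 the state is |-z⟩; P(|+y⟩) = |⟨+y|-z⟩|² = 1/2.
Joint probability = 25/34 × 1/2 × 1/2 = 0.184.

0.184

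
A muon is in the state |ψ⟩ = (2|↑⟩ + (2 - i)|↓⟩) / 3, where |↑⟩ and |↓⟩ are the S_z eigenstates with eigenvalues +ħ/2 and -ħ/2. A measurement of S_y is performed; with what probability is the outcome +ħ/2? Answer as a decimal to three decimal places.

0.278

|+y⟩ = (|↑⟩ + i|↓⟩)/√2, so ⟨+y|ψ⟩ = (1 - 2i) / (√2·3).
P = |1 - 2i|² / 18 = 5/18.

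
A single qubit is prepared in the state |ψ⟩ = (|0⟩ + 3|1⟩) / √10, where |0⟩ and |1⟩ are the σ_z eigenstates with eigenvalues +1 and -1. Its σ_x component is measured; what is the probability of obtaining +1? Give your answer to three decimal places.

0.800

|+x⟩ = (|0⟩ + |1⟩)/√2, so ⟨+x|ψ⟩ = (4) / (√2·√10).
P = |4|² / 20 = 16/20.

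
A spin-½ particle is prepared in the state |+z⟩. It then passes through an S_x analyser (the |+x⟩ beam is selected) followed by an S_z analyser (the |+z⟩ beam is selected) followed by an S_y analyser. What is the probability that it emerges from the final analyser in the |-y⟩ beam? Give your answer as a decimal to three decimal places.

0.125

First analyser (S_x): from |+z⟩, P(|+x⟩) = 1/2.
After stage 1 the state is |+x⟩; P(|+z⟩) = |⟨+z|+x⟩|² = 1/2.
After stage 2 the state is |+z⟩; P(|-y⟩) = |⟨-y|+z⟩|² = 1/2.
Joint probability = 1/2 × 1/2 × 1/2 = 0.125.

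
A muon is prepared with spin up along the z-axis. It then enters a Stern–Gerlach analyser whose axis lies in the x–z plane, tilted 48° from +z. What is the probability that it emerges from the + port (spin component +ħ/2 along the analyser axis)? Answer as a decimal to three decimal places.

For spin-½, the probability of finding spin-up along an axis at angle θ to the initial spin direction is cos²(θ/2); spin-down is sin²(θ/2).
θ = 48°, so P = cos²(24°) ≈ 0.835.

0.835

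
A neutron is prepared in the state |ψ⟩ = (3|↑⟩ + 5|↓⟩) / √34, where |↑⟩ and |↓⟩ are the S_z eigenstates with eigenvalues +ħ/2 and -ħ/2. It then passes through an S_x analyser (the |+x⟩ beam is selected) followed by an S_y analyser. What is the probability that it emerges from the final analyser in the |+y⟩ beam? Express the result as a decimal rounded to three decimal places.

0.471

First analyser (S_x): P(|+x⟩) = |⟨+x|ψ⟩|² = 64/68.
After stage 1 the state is |+x⟩; P(|+y⟩) = |⟨+y|+x⟩|² = 1/2.
Joint probability = 64/68 × 1/2 = 0.471.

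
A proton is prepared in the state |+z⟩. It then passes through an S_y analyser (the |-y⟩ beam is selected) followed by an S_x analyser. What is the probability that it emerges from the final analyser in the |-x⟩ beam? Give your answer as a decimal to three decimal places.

First analyser (S_y): from |+z⟩, P(|-y⟩) = 1/2.
After stage 1 the state is |-y⟩; P(|-x⟩) = |⟨-x|-y⟩|² = 1/2.
Joint probability = 1/2 × 1/2 = 0.250.

0.250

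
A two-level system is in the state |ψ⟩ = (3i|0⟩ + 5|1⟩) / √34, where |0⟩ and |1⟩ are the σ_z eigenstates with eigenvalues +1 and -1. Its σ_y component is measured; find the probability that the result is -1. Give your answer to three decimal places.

0.941

|-y⟩ = (|0⟩ - i|1⟩)/√2, so ⟨-y|ψ⟩ = (8i) / (√2·√34).
P = |8i|² / 68 = 64/68.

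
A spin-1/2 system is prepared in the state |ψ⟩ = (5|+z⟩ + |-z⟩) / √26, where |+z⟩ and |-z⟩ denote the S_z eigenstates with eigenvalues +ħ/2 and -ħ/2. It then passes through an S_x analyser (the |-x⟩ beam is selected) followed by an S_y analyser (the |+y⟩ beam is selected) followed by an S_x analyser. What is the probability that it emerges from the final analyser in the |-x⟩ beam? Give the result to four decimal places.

First analyser (S_x): P(|-x⟩) = |⟨-x|ψ⟩|² = 16/52.
After stage 1 the state is |-x⟩; P(|+y⟩) = |⟨+y|-x⟩|² = 1/2.
After stage 2 the state is |+y⟩; P(|-x⟩) = |⟨-x|+y⟩|² = 1/2.
Joint probability = 16/52 × 1/2 × 1/2 = 0.0769.

0.0769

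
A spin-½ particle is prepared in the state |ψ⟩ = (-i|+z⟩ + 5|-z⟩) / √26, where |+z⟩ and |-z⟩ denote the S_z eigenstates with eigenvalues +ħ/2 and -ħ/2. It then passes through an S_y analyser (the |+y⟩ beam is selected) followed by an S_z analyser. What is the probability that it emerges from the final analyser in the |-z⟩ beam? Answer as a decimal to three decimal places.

0.346

First analyser (S_y): P(|+y⟩) = |⟨+y|ψ⟩|² = 36/52.
After stage 1 the state is |+y⟩; P(|-z⟩) = |⟨-z|+y⟩|² = 1/2.
Joint probability = 36/52 × 1/2 = 0.346.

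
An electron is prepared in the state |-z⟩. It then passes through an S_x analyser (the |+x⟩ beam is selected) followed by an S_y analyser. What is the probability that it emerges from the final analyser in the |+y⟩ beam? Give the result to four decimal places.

First analyser (S_x): from |-z⟩, P(|+x⟩) = 1/2.
After stage 1 the state is |+x⟩; P(|+y⟩) = |⟨+y|+x⟩|² = 1/2.
Joint probability = 1/2 × 1/2 = 0.2500.

0.2500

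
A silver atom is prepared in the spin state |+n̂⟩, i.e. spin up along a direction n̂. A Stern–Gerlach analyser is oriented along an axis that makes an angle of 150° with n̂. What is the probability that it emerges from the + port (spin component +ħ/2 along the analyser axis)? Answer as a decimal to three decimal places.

For spin-½, the probability of finding spin-up along an axis at angle θ to the initial spin direction is cos²(θ/2); spin-down is sin²(θ/2).
θ = 150°, so P = cos²(75°) ≈ 0.067.

0.067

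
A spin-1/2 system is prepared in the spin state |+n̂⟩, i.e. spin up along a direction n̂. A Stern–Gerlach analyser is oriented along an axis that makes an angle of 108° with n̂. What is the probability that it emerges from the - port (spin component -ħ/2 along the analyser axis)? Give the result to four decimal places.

For spin-½, the probability of finding spin-up along an axis at angle θ to the initial spin direction is cos²(θ/2); spin-down is sin²(θ/2).
θ = 108°, so P = sin²(54°) ≈ 0.6545.

0.6545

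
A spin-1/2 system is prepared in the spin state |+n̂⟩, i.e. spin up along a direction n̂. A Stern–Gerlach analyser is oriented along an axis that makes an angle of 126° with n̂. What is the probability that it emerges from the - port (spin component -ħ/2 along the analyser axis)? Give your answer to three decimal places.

0.794

For spin-½, the probability of finding spin-up along an axis at angle θ to the initial spin direction is cos²(θ/2); spin-down is sin²(θ/2).
θ = 126°, so P = sin²(63°) ≈ 0.794.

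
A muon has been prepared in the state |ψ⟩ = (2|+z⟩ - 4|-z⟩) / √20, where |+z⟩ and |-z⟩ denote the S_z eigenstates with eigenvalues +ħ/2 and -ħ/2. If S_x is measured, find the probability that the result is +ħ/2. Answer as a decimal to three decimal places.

0.100

|+x⟩ = (|+z⟩ + |-z⟩)/√2, so ⟨+x|ψ⟩ = (-2) / (√2·√20).
P = |-2|² / 40 = 4/40.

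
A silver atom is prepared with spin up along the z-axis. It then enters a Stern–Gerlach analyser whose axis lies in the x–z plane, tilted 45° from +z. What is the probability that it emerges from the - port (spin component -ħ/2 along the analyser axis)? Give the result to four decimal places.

For spin-½, the probability of finding spin-up along an axis at angle θ to the initial spin direction is cos²(θ/2); spin-down is sin²(θ/2).
θ = 45°, so P = sin²(22.5°) ≈ 0.1464.

0.1464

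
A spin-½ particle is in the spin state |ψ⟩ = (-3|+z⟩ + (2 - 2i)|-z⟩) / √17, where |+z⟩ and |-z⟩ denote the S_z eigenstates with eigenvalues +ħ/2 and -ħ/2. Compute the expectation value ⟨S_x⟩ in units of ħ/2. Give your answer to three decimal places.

-0.706

⟨σ_x⟩ = 2 Re(a* b)/(|a|²+|b|²) with a = -3, b = (2 - 2i).
a* b = (-6 + 6i), so ⟨σ_x⟩ = -12/17.
⟨S_x⟩ = (ħ/2)·⟨σ_x⟩.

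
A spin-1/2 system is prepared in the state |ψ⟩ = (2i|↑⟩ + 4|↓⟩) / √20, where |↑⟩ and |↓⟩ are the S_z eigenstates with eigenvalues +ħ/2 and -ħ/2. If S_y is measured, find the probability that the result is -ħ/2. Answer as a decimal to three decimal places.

|-y⟩ = (|↑⟩ - i|↓⟩)/√2, so ⟨-y|ψ⟩ = (6i) / (√2·√20).
P = |6i|² / 40 = 36/40.

0.900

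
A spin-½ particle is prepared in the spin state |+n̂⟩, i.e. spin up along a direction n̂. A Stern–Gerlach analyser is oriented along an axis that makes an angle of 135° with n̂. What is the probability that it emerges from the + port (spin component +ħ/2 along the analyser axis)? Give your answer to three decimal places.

For spin-½, the probability of finding spin-up along an axis at angle θ to the initial spin direction is cos²(θ/2); spin-down is sin²(θ/2).
θ = 135°, so P = cos²(67.5°) ≈ 0.146.

0.146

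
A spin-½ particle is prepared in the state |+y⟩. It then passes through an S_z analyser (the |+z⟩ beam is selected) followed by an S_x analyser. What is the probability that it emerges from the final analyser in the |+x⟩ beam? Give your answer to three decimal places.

0.250

First analyser (S_z): from |+y⟩, P(|+z⟩) = 1/2.
After stage 1 the state is |+z⟩; P(|+x⟩) = |⟨+x|+z⟩|² = 1/2.
Joint probability = 1/2 × 1/2 = 0.250.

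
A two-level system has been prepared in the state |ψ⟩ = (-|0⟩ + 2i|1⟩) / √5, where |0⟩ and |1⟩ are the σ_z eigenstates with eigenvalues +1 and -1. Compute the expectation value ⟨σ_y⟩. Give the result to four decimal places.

⟨σ_y⟩ = 2 Im(a* b)/(|a|²+|b|²) with a = -1, b = 2i.
a* b = -2i, so ⟨σ_y⟩ = -4/5.

-0.8000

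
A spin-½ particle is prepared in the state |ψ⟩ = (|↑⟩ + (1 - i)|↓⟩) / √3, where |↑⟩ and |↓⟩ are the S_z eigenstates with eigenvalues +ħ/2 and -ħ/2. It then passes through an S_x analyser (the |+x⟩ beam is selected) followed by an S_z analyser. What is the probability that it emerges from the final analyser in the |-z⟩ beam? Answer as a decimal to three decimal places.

0.417

First analyser (S_x): P(|+x⟩) = |⟨+x|ψ⟩|² = 5/6.
After stage 1 the state is |+x⟩; P(|-z⟩) = |⟨-z|+x⟩|² = 1/2.
Joint probability = 5/6 × 1/2 = 0.417.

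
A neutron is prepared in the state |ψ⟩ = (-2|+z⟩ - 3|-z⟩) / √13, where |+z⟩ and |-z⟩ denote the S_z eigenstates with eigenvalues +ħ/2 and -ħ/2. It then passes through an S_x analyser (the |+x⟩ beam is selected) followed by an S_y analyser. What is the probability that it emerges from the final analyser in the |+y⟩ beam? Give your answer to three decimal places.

First analyser (S_x): P(|+x⟩) = |⟨+x|ψ⟩|² = 25/26.
After stage 1 the state is |+x⟩; P(|+y⟩) = |⟨+y|+x⟩|² = 1/2.
Joint probability = 25/26 × 1/2 = 0.481.

0.481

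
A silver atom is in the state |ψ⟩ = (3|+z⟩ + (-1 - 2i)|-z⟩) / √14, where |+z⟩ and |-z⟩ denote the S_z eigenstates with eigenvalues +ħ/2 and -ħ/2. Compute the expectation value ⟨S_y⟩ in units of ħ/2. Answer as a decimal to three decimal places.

-0.857

⟨σ_y⟩ = 2 Im(a* b)/(|a|²+|b|²) with a = 3, b = (-1 - 2i).
a* b = (-3 - 6i), so ⟨σ_y⟩ = -12/14.
⟨S_y⟩ = (ħ/2)·⟨σ_y⟩.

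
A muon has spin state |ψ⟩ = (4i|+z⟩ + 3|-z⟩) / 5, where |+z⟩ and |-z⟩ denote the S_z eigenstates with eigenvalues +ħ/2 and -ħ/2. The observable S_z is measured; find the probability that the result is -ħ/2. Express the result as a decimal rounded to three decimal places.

The -ħ/2 outcome corresponds to |-z⟩. Its amplitude in |ψ⟩ is 3/5.
P = |3|² / 25 = 9/25.

0.360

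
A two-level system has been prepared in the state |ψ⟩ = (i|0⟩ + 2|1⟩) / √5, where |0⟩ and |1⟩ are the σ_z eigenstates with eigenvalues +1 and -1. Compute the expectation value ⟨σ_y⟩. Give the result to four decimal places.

-0.8000

⟨σ_y⟩ = 2 Im(a* b)/(|a|²+|b|²) with a = i, b = 2.
a* b = -2i, so ⟨σ_y⟩ = -4/5.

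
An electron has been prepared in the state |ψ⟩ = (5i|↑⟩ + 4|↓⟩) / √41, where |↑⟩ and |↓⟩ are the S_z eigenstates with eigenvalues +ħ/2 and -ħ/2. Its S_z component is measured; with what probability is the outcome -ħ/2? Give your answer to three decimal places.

0.390

The -ħ/2 outcome corresponds to |↓⟩. Its amplitude in |ψ⟩ is 4/√41.
P = |4|² / 41 = 16/41.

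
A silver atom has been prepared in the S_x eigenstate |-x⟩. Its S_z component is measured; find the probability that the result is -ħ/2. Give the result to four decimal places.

0.5000

In the S_z basis, |-x⟩ = (|↑⟩ - |↓⟩)/√2 and |-z⟩ = |↓⟩.
|⟨-z|-x⟩|² = 1/2.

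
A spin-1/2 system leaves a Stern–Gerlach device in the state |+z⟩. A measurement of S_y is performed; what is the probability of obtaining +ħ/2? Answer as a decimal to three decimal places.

In the S_z basis, |+z⟩ = |+z⟩ and |+y⟩ = (|+z⟩ + i|-z⟩)/√2.
|⟨+y|+z⟩|² = 1/2.

0.500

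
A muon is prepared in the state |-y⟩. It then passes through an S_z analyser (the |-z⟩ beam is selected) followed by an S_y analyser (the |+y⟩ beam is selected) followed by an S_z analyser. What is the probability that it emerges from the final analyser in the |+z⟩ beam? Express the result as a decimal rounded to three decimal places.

First analyser (S_z): from |-y⟩, P(|-z⟩) = 1/2.
After stage 1 the state is |-z⟩; P(|+y⟩) = |⟨+y|-z⟩|² = 1/2.
After stage 2 the state is |+y⟩; P(|+z⟩) = |⟨+z|+y⟩|² = 1/2.
Joint probability = 1/2 × 1/2 × 1/2 = 0.125.

0.125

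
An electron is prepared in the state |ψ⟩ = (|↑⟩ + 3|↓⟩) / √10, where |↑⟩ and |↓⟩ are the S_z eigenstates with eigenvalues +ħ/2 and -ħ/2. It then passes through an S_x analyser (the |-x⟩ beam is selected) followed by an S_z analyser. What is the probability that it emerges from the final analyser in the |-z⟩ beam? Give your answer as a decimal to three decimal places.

First analyser (S_x): P(|-x⟩) = |⟨-x|ψ⟩|² = 4/20.
After stage 1 the state is |-x⟩; P(|-z⟩) = |⟨-z|-x⟩|² = 1/2.
Joint probability = 4/20 × 1/2 = 0.100.

0.100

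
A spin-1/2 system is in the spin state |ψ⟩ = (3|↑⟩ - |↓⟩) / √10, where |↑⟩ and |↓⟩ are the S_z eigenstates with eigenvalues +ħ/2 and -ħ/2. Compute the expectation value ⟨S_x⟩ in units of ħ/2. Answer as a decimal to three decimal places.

⟨σ_x⟩ = 2 Re(a* b)/(|a|²+|b|²) with a = 3, b = -1.
a* b = -3, so ⟨σ_x⟩ = -6/10.
⟨S_x⟩ = (ħ/2)·⟨σ_x⟩.

-0.600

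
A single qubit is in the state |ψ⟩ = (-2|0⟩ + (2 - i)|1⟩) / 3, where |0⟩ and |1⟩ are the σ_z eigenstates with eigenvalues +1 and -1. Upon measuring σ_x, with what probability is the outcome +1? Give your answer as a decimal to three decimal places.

0.056

|+x⟩ = (|0⟩ + |1⟩)/√2, so ⟨+x|ψ⟩ = (-i) / (√2·3).
P = |-i|² / 18 = 1/18.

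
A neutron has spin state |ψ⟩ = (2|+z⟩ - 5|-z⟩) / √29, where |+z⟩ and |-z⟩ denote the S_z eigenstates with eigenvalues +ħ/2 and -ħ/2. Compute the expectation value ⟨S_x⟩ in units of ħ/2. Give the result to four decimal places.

-0.6897

⟨σ_x⟩ = 2 Re(a* b)/(|a|²+|b|²) with a = 2, b = -5.
a* b = -10, so ⟨σ_x⟩ = -20/29.
⟨S_x⟩ = (ħ/2)·⟨σ_x⟩.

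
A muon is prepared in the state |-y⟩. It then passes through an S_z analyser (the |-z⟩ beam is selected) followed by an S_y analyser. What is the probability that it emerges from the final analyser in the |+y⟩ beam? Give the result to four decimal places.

First analyser (S_z): from |-y⟩, P(|-z⟩) = 1/2.
After stage 1 the state is |-z⟩; P(|+y⟩) = |⟨+y|-z⟩|² = 1/2.
Joint probability = 1/2 × 1/2 = 0.2500.

0.2500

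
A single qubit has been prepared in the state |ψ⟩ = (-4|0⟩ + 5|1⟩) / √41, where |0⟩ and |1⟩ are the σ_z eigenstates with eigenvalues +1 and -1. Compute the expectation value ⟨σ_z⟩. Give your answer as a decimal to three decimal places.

-0.220

⟨σ_z⟩ = |a|² - |b|² divided by |a|²+|b|², with a, b the |0⟩, |1⟩ amplitudes.
= (16 - 25)/41 = -9/41.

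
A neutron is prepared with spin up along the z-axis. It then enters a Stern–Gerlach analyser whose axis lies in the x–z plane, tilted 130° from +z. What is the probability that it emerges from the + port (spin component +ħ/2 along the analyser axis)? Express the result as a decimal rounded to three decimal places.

0.179

For spin-½, the probability of finding spin-up along an axis at angle θ to the initial spin direction is cos²(θ/2); spin-down is sin²(θ/2).
θ = 130°, so P = cos²(65°) ≈ 0.179.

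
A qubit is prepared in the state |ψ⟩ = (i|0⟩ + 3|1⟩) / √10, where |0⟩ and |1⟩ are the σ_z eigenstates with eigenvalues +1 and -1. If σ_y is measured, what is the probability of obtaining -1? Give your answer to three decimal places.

|-y⟩ = (|0⟩ - i|1⟩)/√2, so ⟨-y|ψ⟩ = (4i) / (√2·√10).
P = |4i|² / 20 = 16/20.

0.800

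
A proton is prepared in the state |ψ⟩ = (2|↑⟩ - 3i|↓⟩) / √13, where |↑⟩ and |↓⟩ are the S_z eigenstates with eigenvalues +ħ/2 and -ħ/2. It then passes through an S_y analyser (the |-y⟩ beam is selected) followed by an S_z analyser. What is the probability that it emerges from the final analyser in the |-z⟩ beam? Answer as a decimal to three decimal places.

0.481

First analyser (S_y): P(|-y⟩) = |⟨-y|ψ⟩|² = 25/26.
After stage 1 the state is |-y⟩; P(|-z⟩) = |⟨-z|-y⟩|² = 1/2.
Joint probability = 25/26 × 1/2 = 0.481.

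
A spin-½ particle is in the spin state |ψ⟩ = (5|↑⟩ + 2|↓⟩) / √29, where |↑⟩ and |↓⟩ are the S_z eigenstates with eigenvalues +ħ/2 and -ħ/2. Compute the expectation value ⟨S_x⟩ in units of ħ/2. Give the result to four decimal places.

⟨σ_x⟩ = 2 Re(a* b)/(|a|²+|b|²) with a = 5, b = 2.
a* b = 10, so ⟨σ_x⟩ = 20/29.
⟨S_x⟩ = (ħ/2)·⟨σ_x⟩.

0.6897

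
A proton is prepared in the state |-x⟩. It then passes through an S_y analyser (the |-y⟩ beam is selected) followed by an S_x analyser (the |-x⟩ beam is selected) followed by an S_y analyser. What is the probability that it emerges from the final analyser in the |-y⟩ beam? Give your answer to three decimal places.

0.125

First analyser (S_y): from |-x⟩, P(|-y⟩) = 1/2.
After stage 1 the state is |-y⟩; P(|-x⟩) = |⟨-x|-y⟩|² = 1/2.
After stage 2 the state is |-x⟩; P(|-y⟩) = |⟨-y|-x⟩|² = 1/2.
Joint probability = 1/2 × 1/2 × 1/2 = 0.125.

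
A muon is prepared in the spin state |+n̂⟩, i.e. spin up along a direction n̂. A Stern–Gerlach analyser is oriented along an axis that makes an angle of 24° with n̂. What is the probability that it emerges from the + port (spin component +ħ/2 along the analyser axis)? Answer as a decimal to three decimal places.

0.957

For spin-½, the probability of finding spin-up along an axis at angle θ to the initial spin direction is cos²(θ/2); spin-down is sin²(θ/2).
θ = 24°, so P = cos²(12°) ≈ 0.957.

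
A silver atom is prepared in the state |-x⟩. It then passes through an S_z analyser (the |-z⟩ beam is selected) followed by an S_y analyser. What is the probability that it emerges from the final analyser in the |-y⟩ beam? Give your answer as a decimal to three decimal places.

First analyser (S_z): from |-x⟩, P(|-z⟩) = 1/2.
After stage 1 the state is |-z⟩; P(|-y⟩) = |⟨-y|-z⟩|² = 1/2.
Joint probability = 1/2 × 1/2 = 0.250.

0.250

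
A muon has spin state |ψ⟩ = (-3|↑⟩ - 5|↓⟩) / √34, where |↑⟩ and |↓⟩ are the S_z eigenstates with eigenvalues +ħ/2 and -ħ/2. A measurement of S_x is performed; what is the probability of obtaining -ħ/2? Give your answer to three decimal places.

|-x⟩ = (|↑⟩ - |↓⟩)/√2, so ⟨-x|ψ⟩ = (2) / (√2·√34).
P = |2|² / 68 = 4/68.

0.059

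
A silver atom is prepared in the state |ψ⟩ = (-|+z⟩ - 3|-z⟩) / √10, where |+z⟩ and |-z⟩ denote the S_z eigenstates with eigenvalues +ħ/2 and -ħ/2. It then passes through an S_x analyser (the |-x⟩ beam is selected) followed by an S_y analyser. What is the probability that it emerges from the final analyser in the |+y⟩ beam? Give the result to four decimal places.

0.1000

First analyser (S_x): P(|-x⟩) = |⟨-x|ψ⟩|² = 4/20.
After stage 1 the state is |-x⟩; P(|+y⟩) = |⟨+y|-x⟩|² = 1/2.
Joint probability = 4/20 × 1/2 = 0.1000.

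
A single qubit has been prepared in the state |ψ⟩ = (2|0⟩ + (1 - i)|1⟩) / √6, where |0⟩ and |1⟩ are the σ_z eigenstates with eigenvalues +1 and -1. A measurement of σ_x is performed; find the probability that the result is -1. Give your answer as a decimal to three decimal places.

|-x⟩ = (|0⟩ - |1⟩)/√2, so ⟨-x|ψ⟩ = (1 + i) / (√2·√6).
P = |1 + i|² / 12 = 2/12.

0.167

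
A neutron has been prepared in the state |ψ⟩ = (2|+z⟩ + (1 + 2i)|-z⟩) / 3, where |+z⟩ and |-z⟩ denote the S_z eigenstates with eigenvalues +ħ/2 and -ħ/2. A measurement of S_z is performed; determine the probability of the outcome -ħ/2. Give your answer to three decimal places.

0.556

The -ħ/2 outcome corresponds to |-z⟩. Its amplitude in |ψ⟩ is (1 + 2i)/3.
P = |1 + 2i|² / 9 = 5/9.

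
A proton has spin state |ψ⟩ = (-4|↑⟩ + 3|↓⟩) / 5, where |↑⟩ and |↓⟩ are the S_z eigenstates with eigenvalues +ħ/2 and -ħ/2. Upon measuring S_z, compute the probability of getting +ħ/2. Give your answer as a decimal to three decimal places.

0.640

The +ħ/2 outcome corresponds to |↑⟩. Its amplitude in |ψ⟩ is -4/5.
P = |-4|² / 25 = 16/25.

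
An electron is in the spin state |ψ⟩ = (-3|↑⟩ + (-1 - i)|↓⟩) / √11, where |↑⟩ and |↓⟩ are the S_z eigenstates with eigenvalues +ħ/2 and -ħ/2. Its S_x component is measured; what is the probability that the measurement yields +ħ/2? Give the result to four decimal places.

|+x⟩ = (|↑⟩ + |↓⟩)/√2, so ⟨+x|ψ⟩ = (-4 - i) / (√2·√11).
P = |-4 - i|² / 22 = 17/22.

0.7727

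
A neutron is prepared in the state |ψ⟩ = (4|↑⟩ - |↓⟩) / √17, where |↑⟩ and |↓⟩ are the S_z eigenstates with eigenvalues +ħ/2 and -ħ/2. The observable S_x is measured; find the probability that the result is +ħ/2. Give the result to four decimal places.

0.2647

|+x⟩ = (|↑⟩ + |↓⟩)/√2, so ⟨+x|ψ⟩ = (3) / (√2·√17).
P = |3|² / 34 = 9/34.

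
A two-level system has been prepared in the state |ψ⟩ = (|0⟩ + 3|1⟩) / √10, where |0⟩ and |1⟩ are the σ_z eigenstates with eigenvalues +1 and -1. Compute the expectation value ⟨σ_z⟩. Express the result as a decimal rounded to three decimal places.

⟨σ_z⟩ = |a|² - |b|² divided by |a|²+|b|², with a, b the |0⟩, |1⟩ amplitudes.
= (1 - 9)/10 = -8/10.

-0.800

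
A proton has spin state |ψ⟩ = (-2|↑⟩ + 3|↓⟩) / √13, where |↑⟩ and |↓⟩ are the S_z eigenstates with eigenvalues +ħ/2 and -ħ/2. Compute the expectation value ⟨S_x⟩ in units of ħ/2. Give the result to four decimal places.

-0.9231

⟨σ_x⟩ = 2 Re(a* b)/(|a|²+|b|²) with a = -2, b = 3.
a* b = -6, so ⟨σ_x⟩ = -12/13.
⟨S_x⟩ = (ħ/2)·⟨σ_x⟩.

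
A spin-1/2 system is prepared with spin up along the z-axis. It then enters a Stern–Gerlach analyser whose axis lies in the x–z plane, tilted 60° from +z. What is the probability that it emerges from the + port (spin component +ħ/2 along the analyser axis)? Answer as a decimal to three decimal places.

0.750

For spin-½, the probability of finding spin-up along an axis at angle θ to the initial spin direction is cos²(θ/2); spin-down is sin²(θ/2).
θ = 60°, so P = cos²(30°) ≈ 0.750.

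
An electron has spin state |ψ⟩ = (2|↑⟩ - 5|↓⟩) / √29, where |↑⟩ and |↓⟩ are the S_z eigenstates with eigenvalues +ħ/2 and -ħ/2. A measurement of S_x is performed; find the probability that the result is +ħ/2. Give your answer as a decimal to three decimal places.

|+x⟩ = (|↑⟩ + |↓⟩)/√2, so ⟨+x|ψ⟩ = (-3) / (√2·√29).
P = |-3|² / 58 = 9/58.

0.155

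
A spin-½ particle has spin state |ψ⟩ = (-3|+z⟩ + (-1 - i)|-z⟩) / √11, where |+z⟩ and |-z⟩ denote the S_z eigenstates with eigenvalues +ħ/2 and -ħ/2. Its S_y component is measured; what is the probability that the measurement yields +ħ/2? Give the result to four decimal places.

0.7727

|+y⟩ = (|+z⟩ + i|-z⟩)/√2, so ⟨+y|ψ⟩ = (-4 + i) / (√2·√11).
P = |-4 + i|² / 22 = 17/22.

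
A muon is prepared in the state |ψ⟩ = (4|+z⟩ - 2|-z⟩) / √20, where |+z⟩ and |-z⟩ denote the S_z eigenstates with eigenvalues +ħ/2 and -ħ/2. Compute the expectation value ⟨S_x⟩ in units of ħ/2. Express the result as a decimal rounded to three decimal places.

-0.800

⟨σ_x⟩ = 2 Re(a* b)/(|a|²+|b|²) with a = 4, b = -2.
a* b = -8, so ⟨σ_x⟩ = -16/20.
⟨S_x⟩ = (ħ/2)·⟨σ_x⟩.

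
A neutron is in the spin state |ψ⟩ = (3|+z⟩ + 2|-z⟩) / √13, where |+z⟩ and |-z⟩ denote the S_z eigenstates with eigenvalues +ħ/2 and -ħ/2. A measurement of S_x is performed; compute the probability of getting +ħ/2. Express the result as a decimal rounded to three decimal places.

|+x⟩ = (|+z⟩ + |-z⟩)/√2, so ⟨+x|ψ⟩ = (5) / (√2·√13).
P = |5|² / 26 = 25/26.

0.962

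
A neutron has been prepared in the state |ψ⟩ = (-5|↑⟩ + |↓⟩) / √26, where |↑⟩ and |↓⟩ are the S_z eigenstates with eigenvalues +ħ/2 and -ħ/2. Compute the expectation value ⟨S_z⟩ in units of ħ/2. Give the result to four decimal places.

⟨σ_z⟩ = |a|² - |b|² divided by |a|²+|b|², with a, b the |↑⟩, |↓⟩ amplitudes.
= (25 - 1)/26 = 24/26.
⟨S_z⟩ = (ħ/2)·⟨σ_z⟩.

0.9231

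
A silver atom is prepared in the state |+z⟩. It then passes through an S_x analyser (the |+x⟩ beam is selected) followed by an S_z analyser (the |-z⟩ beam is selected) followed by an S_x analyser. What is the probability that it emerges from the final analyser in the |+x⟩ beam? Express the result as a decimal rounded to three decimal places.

First analyser (S_x): from |+z⟩, P(|+x⟩) = 1/2.
After stage 1 the state is |+x⟩; P(|-z⟩) = |⟨-z|+x⟩|² = 1/2.
After stage 2 the state is |-z⟩; P(|+x⟩) = |⟨+x|-z⟩|² = 1/2.
Joint probability = 1/2 × 1/2 × 1/2 = 0.125.

0.125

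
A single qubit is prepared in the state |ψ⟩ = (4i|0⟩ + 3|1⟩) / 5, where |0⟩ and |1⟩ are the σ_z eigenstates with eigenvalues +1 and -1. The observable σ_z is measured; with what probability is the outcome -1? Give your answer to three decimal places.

The -1 outcome corresponds to |1⟩. Its amplitude in |ψ⟩ is 3/5.
P = |3|² / 25 = 9/25.

0.360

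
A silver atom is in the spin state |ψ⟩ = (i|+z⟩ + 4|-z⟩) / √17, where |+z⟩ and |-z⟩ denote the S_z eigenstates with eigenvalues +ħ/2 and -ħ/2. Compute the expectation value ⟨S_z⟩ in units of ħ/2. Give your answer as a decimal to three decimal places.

⟨σ_z⟩ = |a|² - |b|² divided by |a|²+|b|², with a, b the |+z⟩, |-z⟩ amplitudes.
= (1 - 16)/17 = -15/17.
⟨S_z⟩ = (ħ/2)·⟨σ_z⟩.

-0.882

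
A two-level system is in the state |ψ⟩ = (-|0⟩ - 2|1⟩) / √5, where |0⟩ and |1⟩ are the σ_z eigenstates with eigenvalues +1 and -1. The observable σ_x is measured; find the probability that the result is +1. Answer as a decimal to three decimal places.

|+x⟩ = (|0⟩ + |1⟩)/√2, so ⟨+x|ψ⟩ = (-3) / (√2·√5).
P = |-3|² / 10 = 9/10.

0.900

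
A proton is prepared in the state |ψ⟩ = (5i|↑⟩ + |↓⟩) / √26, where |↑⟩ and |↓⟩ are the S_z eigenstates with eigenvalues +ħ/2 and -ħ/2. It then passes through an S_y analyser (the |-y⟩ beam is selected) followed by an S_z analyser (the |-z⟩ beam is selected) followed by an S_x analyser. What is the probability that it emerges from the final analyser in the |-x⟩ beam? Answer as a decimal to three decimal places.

First analyser (S_y): P(|-y⟩) = |⟨-y|ψ⟩|² = 36/52.
After stage 1 the state is |-y⟩; P(|-z⟩) = |⟨-z|-y⟩|² = 1/2.
After stage 2 the state is |-z⟩; P(|-x⟩) = |⟨-x|-z⟩|² = 1/2.
Joint probability = 36/52 × 1/2 × 1/2 = 0.173.

0.173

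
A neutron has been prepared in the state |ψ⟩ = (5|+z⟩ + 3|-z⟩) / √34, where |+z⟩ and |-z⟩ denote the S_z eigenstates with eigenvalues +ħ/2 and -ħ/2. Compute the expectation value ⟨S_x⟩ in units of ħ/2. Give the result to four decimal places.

0.8824

⟨σ_x⟩ = 2 Re(a* b)/(|a|²+|b|²) with a = 5, b = 3.
a* b = 15, so ⟨σ_x⟩ = 30/34.
⟨S_x⟩ = (ħ/2)·⟨σ_x⟩.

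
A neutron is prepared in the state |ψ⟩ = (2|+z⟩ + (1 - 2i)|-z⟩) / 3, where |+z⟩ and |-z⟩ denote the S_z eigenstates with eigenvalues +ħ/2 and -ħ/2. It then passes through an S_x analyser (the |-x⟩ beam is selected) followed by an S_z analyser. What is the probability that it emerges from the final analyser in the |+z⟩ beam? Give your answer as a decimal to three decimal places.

First analyser (S_x): P(|-x⟩) = |⟨-x|ψ⟩|² = 5/18.
After stage 1 the state is |-x⟩; P(|+z⟩) = |⟨+z|-x⟩|² = 1/2.
Joint probability = 5/18 × 1/2 = 0.139.

0.139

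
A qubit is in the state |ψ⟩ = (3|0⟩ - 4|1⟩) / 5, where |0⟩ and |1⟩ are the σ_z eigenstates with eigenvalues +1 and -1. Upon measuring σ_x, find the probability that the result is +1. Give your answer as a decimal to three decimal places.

0.020

|+x⟩ = (|0⟩ + |1⟩)/√2, so ⟨+x|ψ⟩ = (-1) / (√2·5).
P = |-1|² / 50 = 1/50.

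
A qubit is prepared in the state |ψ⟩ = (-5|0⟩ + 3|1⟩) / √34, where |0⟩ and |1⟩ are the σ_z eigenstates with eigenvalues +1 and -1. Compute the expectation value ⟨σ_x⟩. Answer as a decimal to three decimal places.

-0.882

⟨σ_x⟩ = 2 Re(a* b)/(|a|²+|b|²) with a = -5, b = 3.
a* b = -15, so ⟨σ_x⟩ = -30/34.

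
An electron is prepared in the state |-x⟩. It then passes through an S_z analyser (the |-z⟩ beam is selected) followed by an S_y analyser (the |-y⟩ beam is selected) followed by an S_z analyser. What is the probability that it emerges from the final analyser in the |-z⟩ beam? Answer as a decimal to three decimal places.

0.125

First analyser (S_z): from |-x⟩, P(|-z⟩) = 1/2.
After stage 1 the state is |-z⟩; P(|-y⟩) = |⟨-y|-z⟩|² = 1/2.
After stage 2 the state is |-y⟩; P(|-z⟩) = |⟨-z|-y⟩|² = 1/2.
Joint probability = 1/2 × 1/2 × 1/2 = 0.125.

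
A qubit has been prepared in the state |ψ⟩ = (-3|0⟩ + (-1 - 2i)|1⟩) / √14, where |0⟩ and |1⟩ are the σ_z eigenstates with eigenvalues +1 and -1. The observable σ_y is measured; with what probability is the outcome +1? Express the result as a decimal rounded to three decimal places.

|+y⟩ = (|0⟩ + i|1⟩)/√2, so ⟨+y|ψ⟩ = (-5 + i) / (√2·√14).
P = |-5 + i|² / 28 = 26/28.

0.929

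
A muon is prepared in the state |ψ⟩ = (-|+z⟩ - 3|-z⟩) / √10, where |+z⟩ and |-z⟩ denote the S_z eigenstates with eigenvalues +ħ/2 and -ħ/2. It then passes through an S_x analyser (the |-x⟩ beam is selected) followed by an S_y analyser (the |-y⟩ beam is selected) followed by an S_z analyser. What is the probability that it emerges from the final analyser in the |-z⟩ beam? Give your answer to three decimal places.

0.050

First analyser (S_x): P(|-x⟩) = |⟨-x|ψ⟩|² = 4/20.
After stage 1 the state is |-x⟩; P(|-y⟩) = |⟨-y|-x⟩|² = 1/2.
After stage 2 the state is |-y⟩; P(|-z⟩) = |⟨-z|-y⟩|² = 1/2.
Joint probability = 4/20 × 1/2 × 1/2 = 0.050.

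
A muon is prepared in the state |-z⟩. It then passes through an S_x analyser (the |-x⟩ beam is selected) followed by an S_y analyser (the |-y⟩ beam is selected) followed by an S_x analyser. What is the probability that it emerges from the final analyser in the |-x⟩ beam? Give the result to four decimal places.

0.1250

First analyser (S_x): from |-z⟩, P(|-x⟩) = 1/2.
After stage 1 the state is |-x⟩; P(|-y⟩) = |⟨-y|-x⟩|² = 1/2.
After stage 2 the state is |-y⟩; P(|-x⟩) = |⟨-x|-y⟩|² = 1/2.
Joint probability = 1/2 × 1/2 × 1/2 = 0.1250.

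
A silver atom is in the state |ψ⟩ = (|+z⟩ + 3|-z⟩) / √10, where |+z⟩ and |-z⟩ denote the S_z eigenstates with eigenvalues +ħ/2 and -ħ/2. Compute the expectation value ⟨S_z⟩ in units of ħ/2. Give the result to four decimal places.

-0.8000

⟨σ_z⟩ = |a|² - |b|² divided by |a|²+|b|², with a, b the |+z⟩, |-z⟩ amplitudes.
= (1 - 9)/10 = -8/10.
⟨S_z⟩ = (ħ/2)·⟨σ_z⟩.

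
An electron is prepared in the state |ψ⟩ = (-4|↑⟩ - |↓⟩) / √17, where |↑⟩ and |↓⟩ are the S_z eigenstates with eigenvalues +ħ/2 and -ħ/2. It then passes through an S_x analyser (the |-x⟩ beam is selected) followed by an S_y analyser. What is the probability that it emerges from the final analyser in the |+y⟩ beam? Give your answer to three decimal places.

0.132

First analyser (S_x): P(|-x⟩) = |⟨-x|ψ⟩|² = 9/34.
After stage 1 the state is |-x⟩; P(|+y⟩) = |⟨+y|-x⟩|² = 1/2.
Joint probability = 9/34 × 1/2 = 0.132.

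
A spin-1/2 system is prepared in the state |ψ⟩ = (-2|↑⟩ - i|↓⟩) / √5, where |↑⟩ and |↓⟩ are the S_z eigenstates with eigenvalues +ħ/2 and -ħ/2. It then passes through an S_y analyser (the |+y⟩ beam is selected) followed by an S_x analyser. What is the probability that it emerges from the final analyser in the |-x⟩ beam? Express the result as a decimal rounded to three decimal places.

0.450

First analyser (S_y): P(|+y⟩) = |⟨+y|ψ⟩|² = 9/10.
After stage 1 the state is |+y⟩; P(|-x⟩) = |⟨-x|+y⟩|² = 1/2.
Joint probability = 9/10 × 1/2 = 0.450.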